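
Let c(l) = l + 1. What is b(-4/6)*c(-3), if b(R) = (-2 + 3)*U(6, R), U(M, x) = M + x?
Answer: -32/3 ≈ -10.667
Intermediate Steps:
c(l) = 1 + l
b(R) = 6 + R (b(R) = (-2 + 3)*(6 + R) = 1*(6 + R) = 6 + R)
b(-4/6)*c(-3) = (6 - 4/6)*(1 - 3) = (6 - 4*1/6)*(-2) = (6 - 2/3)*(-2) = (16/3)*(-2) = -32/3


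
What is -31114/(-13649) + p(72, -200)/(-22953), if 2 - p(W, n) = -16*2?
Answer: 713695576/313285497 ≈ 2.2781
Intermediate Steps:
p(W, n) = 34 (p(W, n) = 2 - (-16)*2 = 2 - 1*(-32) = 2 + 32 = 34)
-31114/(-13649) + p(72, -200)/(-22953) = -31114/(-13649) + 34/(-22953) = -31114*(-1/13649) + 34*(-1/22953) = 31114/13649 - 34/22953 = 713695576/313285497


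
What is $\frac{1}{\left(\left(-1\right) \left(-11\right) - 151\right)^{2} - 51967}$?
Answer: $- \frac{1}{32367} \approx -3.0896 \cdot 10^{-5}$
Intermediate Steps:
$\frac{1}{\left(\left(-1\right) \left(-11\right) - 151\right)^{2} - 51967} = \frac{1}{\left(11 - 151\right)^{2} - 51967} = \frac{1}{\left(-140\right)^{2} - 51967} = \frac{1}{19600 - 51967} = \frac{1}{-32367} = - \frac{1}{32367}$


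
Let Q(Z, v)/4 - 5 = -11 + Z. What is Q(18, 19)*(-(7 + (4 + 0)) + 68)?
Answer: 2736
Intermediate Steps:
Q(Z, v) = -24 + 4*Z (Q(Z, v) = 20 + 4*(-11 + Z) = 20 + (-44 + 4*Z) = -24 + 4*Z)
Q(18, 19)*(-(7 + (4 + 0)) + 68) = (-24 + 4*18)*(-(7 + (4 + 0)) + 68) = (-24 + 72)*(-(7 + 4) + 68) = 48*(-1*11 + 68) = 48*(-11 + 68) = 48*57 = 2736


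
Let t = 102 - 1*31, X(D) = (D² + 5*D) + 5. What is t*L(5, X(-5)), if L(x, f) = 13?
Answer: 923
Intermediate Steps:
X(D) = 5 + D² + 5*D
t = 71 (t = 102 - 31 = 71)
t*L(5, X(-5)) = 71*13 = 923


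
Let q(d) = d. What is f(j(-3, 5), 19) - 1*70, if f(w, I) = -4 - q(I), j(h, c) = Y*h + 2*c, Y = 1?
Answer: -93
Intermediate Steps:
j(h, c) = h + 2*c (j(h, c) = 1*h + 2*c = h + 2*c)
f(w, I) = -4 - I
f(j(-3, 5), 19) - 1*70 = (-4 - 1*19) - 1*70 = (-4 - 19) - 70 = -23 - 70 = -93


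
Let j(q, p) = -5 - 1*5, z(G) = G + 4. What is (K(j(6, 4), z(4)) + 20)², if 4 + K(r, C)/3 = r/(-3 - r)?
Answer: 676/49 ≈ 13.796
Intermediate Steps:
z(G) = 4 + G
j(q, p) = -10 (j(q, p) = -5 - 5 = -10)
K(r, C) = -12 + 3*r/(-3 - r) (K(r, C) = -12 + 3*(r/(-3 - r)) = -12 + 3*r/(-3 - r))
(K(j(6, 4), z(4)) + 20)² = (3*(-12 - 5*(-10))/(3 - 10) + 20)² = (3*(-12 + 50)/(-7) + 20)² = (3*(-⅐)*38 + 20)² = (-114/7 + 20)² = (26/7)² = 676/49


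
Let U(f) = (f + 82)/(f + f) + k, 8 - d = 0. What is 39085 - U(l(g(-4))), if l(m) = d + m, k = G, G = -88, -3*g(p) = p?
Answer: 1096707/28 ≈ 39168.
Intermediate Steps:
d = 8 (d = 8 - 1*0 = 8 + 0 = 8)
g(p) = -p/3
k = -88
l(m) = 8 + m
U(f) = -88 + (82 + f)/(2*f) (U(f) = (f + 82)/(f + f) - 88 = (82 + f)/((2*f)) - 88 = (82 + f)*(1/(2*f)) - 88 = (82 + f)/(2*f) - 88 = -88 + (82 + f)/(2*f))
39085 - U(l(g(-4))) = 39085 - (-175/2 + 41/(8 - ⅓*(-4))) = 39085 - (-175/2 + 41/(8 + 4/3)) = 39085 - (-175/2 + 41/(28/3)) = 39085 - (-175/2 + 41*(3/28)) = 39085 - (-175/2 + 123/28) = 39085 - 1*(-2327/28) = 39085 + 2327/28 = 1096707/28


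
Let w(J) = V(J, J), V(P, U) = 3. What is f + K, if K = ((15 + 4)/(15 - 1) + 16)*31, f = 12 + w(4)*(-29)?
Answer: 6483/14 ≈ 463.07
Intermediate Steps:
w(J) = 3
f = -75 (f = 12 + 3*(-29) = 12 - 87 = -75)
K = 7533/14 (K = (19/14 + 16)*31 = (243/14)*31 = 7533/14 ≈ 538.07)
f + K = -75 + 7533/14 = 6483/14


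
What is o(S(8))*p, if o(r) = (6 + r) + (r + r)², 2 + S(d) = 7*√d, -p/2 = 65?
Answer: -206440 + 27300*√2 ≈ -1.6783e+5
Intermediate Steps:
p = -130 (p = -2*65 = -130)
S(d) = -2 + 7*√d
o(r) = 6 + r + 4*r² (o(r) = (6 + r) + (2*r)² = (6 + r) + 4*r² = 6 + r + 4*r²)
o(S(8))*p = (6 + (-2 + 7*√8) + 4*(-2 + 7*√8)²)*(-130) = (6 + (-2 + 7*(2*√2)) + 4*(-2 + 7*(2*√2))²)*(-130) = (6 + (-2 + 14*√2) + 4*(-2 + 14*√2)²)*(-130) = (4 + 4*(-2 + 14*√2)² + 14*√2)*(-130) = -520 - 1820*√2 - 520*(-2 + 14*√2)²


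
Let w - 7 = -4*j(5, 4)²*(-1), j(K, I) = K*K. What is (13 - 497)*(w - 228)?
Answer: -1103036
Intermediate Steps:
j(K, I) = K²
w = 2507 (w = 7 - 4*(5²)²*(-1) = 7 - 4*25²*(-1) = 7 - 4*625*(-1) = 7 - 2500*(-1) = 7 + 2500 = 2507)
(13 - 497)*(w - 228) = (13 - 497)*(2507 - 228) = -484*2279 = -1103036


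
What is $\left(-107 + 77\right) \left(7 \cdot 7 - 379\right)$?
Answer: $9900$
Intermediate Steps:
$\left(-107 + 77\right) \left(7 \cdot 7 - 379\right) = - 30 \left(49 - 379\right) = \left(-30\right) \left(-330\right) = 9900$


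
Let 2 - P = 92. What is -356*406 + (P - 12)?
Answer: -144638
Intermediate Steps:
P = -90 (P = 2 - 1*92 = 2 - 92 = -90)
-356*406 + (P - 12) = -356*406 + (-90 - 12) = -144536 - 102 = -144638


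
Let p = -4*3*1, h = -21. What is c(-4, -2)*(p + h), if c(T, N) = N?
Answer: 66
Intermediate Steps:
p = -12 (p = -12*1 = -12)
c(-4, -2)*(p + h) = -2*(-12 - 21) = -2*(-33) = 66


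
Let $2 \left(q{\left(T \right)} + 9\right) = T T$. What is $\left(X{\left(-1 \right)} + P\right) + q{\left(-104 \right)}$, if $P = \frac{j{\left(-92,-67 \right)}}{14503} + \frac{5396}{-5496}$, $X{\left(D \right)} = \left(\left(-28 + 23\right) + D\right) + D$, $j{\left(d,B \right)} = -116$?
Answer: $\frac{107427317893}{19927122} \approx 5391.0$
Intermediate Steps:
$X{\left(D \right)} = -5 + 2 D$ ($X{\left(D \right)} = \left(-5 + D\right) + D = -5 + 2 D$)
$q{\left(T \right)} = -9 + \frac{T^{2}}{2}$ ($q{\left(T \right)} = -9 + \frac{T T}{2} = -9 + \frac{T^{2}}{2}$)
$P = - \frac{19723931}{19927122}$ ($P = - \frac{116}{14503} + \frac{5396}{-5496} = \left(-116\right) \frac{1}{14503} + 5396 \left(- \frac{1}{5496}\right) = - \frac{116}{14503} - \frac{1349}{1374} = - \frac{19723931}{19927122} \approx -0.9898$)
$\left(X{\left(-1 \right)} + P\right) + q{\left(-104 \right)} = \left(\left(-5 + 2 \left(-1\right)\right) - \frac{19723931}{19927122}\right) - \left(9 - \frac{\left(-104\right)^{2}}{2}\right) = \left(\left(-5 - 2\right) - \frac{19723931}{19927122}\right) + \left(-9 + \frac{1}{2} \cdot 10816\right) = \left(-7 - \frac{19723931}{19927122}\right) + \left(-9 + 5408\right) = - \frac{159213785}{19927122} + 5399 = \frac{107427317893}{19927122}$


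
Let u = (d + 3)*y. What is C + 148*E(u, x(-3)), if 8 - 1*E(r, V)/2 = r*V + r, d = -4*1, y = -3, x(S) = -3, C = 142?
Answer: 4286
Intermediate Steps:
d = -4
u = 3 (u = (-4 + 3)*(-3) = -1*(-3) = 3)
E(r, V) = 16 - 2*r - 2*V*r (E(r, V) = 16 - 2*(r*V + r) = 16 - 2*(V*r + r) = 16 - 2*(r + V*r) = 16 + (-2*r - 2*V*r) = 16 - 2*r - 2*V*r)
C + 148*E(u, x(-3)) = 142 + 148*(16 - 2*3 - 2*(-3)*3) = 142 + 148*(16 - 6 + 18) = 142 + 148*28 = 142 + 4144 = 4286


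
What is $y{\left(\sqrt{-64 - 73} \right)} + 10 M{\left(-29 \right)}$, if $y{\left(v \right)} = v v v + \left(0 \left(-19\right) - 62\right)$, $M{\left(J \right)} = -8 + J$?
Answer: $-432 - 137 i \sqrt{137} \approx -432.0 - 1603.5 i$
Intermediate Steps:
$y{\left(v \right)} = -62 + v^{3}$ ($y{\left(v \right)} = v^{2} v + \left(0 - 62\right) = v^{3} - 62 = -62 + v^{3}$)
$y{\left(\sqrt{-64 - 73} \right)} + 10 M{\left(-29 \right)} = \left(-62 + \left(\sqrt{-64 - 73}\right)^{3}\right) + 10 \left(-8 - 29\right) = \left(-62 + \left(\sqrt{-137}\right)^{3}\right) + 10 \left(-37\right) = \left(-62 + \left(i \sqrt{137}\right)^{3}\right) - 370 = \left(-62 - 137 i \sqrt{137}\right) - 370 = -432 - 137 i \sqrt{137}$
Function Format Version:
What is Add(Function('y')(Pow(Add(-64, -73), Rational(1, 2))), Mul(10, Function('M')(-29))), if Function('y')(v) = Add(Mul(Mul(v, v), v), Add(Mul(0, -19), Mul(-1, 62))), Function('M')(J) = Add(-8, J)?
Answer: Add(-432, Mul(-137, I, Pow(137, Rational(1, 2)))) ≈ Add(-432.00, Mul(-1603.5, I))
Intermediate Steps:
Function('y')(v) = Add(-62, Pow(v, 3)) (Function('y')(v) = Add(Mul(Pow(v, 2), v), Add(0, -62)) = Add(Pow(v, 3), -62) = Add(-62, Pow(v, 3)))
Add(Function('y')(Pow(Add(-64, -73), Rational(1, 2))), Mul(10, Function('M')(-29))) = Add(Add(-62, Pow(Pow(Add(-64, -73), Rational(1, 2)), 3)), Mul(10, Add(-8, -29))) = Add(Add(-62, Pow(Pow(-137, Rational(1, 2)), 3)), Mul(10, -37)) = Add(Add(-62, Pow(Mul(I, Pow(137, Rational(1, 2))), 3)), -370) = Add(Add(-62, Mul(-137, I, Pow(137, Rational(1, 2)))), -370) = Add(-432, Mul(-137, I, Pow(137, Rational(1, 2))))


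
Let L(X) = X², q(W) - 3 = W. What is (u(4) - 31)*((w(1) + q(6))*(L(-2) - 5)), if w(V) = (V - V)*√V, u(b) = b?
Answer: 243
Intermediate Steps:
w(V) = 0 (w(V) = 0*√V = 0)
q(W) = 3 + W
(u(4) - 31)*((w(1) + q(6))*(L(-2) - 5)) = (4 - 31)*((0 + (3 + 6))*((-2)² - 5)) = -27*(0 + 9)*(4 - 5) = -243*(-1) = -27*(-9) = 243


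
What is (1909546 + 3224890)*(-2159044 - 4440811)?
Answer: -33886533106780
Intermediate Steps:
(1909546 + 3224890)*(-2159044 - 4440811) = 5134436*(-6599855) = -33886533106780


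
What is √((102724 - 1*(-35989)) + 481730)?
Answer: √620443 ≈ 787.68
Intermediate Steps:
√((102724 - 1*(-35989)) + 481730) = √((102724 + 35989) + 481730) = √(138713 + 481730) = √620443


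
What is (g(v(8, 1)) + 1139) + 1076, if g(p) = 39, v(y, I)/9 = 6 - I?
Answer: 2254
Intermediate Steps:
v(y, I) = 54 - 9*I (v(y, I) = 9*(6 - I) = 54 - 9*I)
(g(v(8, 1)) + 1139) + 1076 = (39 + 1139) + 1076 = 1178 + 1076 = 2254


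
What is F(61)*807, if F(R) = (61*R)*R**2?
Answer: 11173593687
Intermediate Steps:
F(R) = 61*R**3
F(61)*807 = (61*61**3)*807 = (61*226981)*807 = 13845841*807 = 11173593687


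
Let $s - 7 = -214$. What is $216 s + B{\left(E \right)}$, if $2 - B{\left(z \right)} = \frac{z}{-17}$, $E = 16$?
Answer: $- \frac{760054}{17} \approx -44709.0$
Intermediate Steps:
$s = -207$ ($s = 7 - 214 = -207$)
$B{\left(z \right)} = 2 + \frac{z}{17}$ ($B{\left(z \right)} = 2 - \frac{z}{-17} = 2 - z \left(- \frac{1}{17}\right) = 2 - - \frac{z}{17} = 2 + \frac{z}{17}$)
$216 s + B{\left(E \right)} = 216 \left(-207\right) + \left(2 + \frac{1}{17} \cdot 16\right) = -44712 + \left(2 + \frac{16}{17}\right) = -44712 + \frac{50}{17} = - \frac{760054}{17}$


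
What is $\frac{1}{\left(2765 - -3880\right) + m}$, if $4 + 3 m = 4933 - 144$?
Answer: $\frac{1}{8240} \approx 0.00012136$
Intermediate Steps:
$m = 1595$ ($m = - \frac{4}{3} + \frac{4933 - 144}{3} = - \frac{4}{3} + \frac{1}{3} \cdot 4789 = - \frac{4}{3} + \frac{4789}{3} = 1595$)
$\frac{1}{\left(2765 - -3880\right) + m} = \frac{1}{\left(2765 - -3880\right) + 1595} = \frac{1}{\left(2765 + 3880\right) + 1595} = \frac{1}{6645 + 1595} = \frac{1}{8240}$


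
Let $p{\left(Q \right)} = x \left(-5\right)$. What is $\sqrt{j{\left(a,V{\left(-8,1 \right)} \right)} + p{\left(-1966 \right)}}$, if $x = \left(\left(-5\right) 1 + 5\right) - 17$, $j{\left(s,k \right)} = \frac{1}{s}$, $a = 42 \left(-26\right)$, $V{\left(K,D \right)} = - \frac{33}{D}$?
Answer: $\frac{\sqrt{25339587}}{546} \approx 9.2195$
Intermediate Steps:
$a = -1092$
$x = -17$ ($x = \left(-5 + 5\right) - 17 = 0 - 17 = -17$)
$p{\left(Q \right)} = 85$ ($p{\left(Q \right)} = \left(-17\right) \left(-5\right) = 85$)
$\sqrt{j{\left(a,V{\left(-8,1 \right)} \right)} + p{\left(-1966 \right)}} = \sqrt{\frac{1}{-1092} + 85} = \sqrt{- \frac{1}{1092} + 85} = \sqrt{\frac{92819}{1092}} = \frac{\sqrt{25339587}}{546}$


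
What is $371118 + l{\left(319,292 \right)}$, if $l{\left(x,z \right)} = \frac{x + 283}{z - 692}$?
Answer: $\frac{74223299}{200} \approx 3.7112 \cdot 10^{5}$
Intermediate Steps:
$l{\left(x,z \right)} = \frac{283 + x}{-692 + z}$
$371118 + l{\left(319,292 \right)} = 371118 + \frac{283 + 319}{-692 + 292} = 371118 + \frac{1}{-400} \cdot 602 = 371118 - \frac{301}{200} = \frac{74223299}{200}$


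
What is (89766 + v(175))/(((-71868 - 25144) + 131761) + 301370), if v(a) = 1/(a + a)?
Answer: 31418101/117641650 ≈ 0.26707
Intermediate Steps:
v(a) = 1/(2*a)
(89766 + v(175))/(((-71868 - 25144) + 131761) + 301370) = (89766 + (½)/175)/(((-71868 - 25144) + 131761) + 301370) = (89766 + (½)*(1/175))/((-97012 + 131761) + 301370) = (89766 + 1/350)/(34749 + 301370) = (31418101/350)/336119 = (31418101/350)*(1/336119) = 31418101/117641650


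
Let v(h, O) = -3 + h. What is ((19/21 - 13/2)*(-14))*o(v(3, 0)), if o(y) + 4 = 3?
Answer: -235/3 ≈ -78.333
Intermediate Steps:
o(y) = -1 (o(y) = -4 + 3 = -1)
((19/21 - 13/2)*(-14))*o(v(3, 0)) = ((19/21 - 13/2)*(-14))*(-1) = -235/42*(-14)*(-1) = (235/3)*(-1) = -235/3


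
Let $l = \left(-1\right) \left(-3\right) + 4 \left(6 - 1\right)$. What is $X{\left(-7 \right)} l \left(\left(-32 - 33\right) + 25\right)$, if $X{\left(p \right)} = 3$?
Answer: $-2760$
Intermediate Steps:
$l = 23$ ($l = 3 + 4 \cdot 5 = 3 + 20 = 23$)
$X{\left(-7 \right)} l \left(\left(-32 - 33\right) + 25\right) = 3 \cdot 23 \left(\left(-32 - 33\right) + 25\right) = 69 \left(-65 + 25\right) = 69 \left(-40\right) = -2760$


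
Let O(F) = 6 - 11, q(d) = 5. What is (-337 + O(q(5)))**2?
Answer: 116964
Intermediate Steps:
O(F) = -5
(-337 + O(q(5)))**2 = (-337 - 5)**2 = (-342)**2 = 116964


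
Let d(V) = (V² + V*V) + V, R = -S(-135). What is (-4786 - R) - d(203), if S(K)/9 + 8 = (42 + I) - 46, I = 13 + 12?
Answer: -87290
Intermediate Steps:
I = 25
S(K) = 117 (S(K) = -72 + 9*((42 + 25) - 46) = -72 + 9*(67 - 46) = -72 + 9*21 = -72 + 189 = 117)
R = -117 (R = -1*117 = -117)
d(V) = V + 2*V² (d(V) = (V² + V²) + V = 2*V² + V = V + 2*V²)
(-4786 - R) - d(203) = (-4786 - 1*(-117)) - 203*(1 + 2*203) = (-4786 + 117) - 203*(1 + 406) = -4669 - 203*407 = -4669 - 1*82621 = -4669 - 82621 = -87290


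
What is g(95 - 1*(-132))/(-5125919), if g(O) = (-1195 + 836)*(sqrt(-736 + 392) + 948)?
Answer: 340332/5125919 + 718*I*sqrt(86)/5125919 ≈ 0.066394 + 0.001299*I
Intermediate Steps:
g(O) = -340332 - 718*I*sqrt(86) (g(O) = -359*(sqrt(-344) + 948) = -359*(2*I*sqrt(86) + 948) = -359*(948 + 2*I*sqrt(86)) = -340332 - 718*I*sqrt(86))
g(95 - 1*(-132))/(-5125919) = (-340332 - 718*I*sqrt(86))/(-5125919) = (-340332 - 718*I*sqrt(86))*(-1/5125919) = 340332/5125919 + 718*I*sqrt(86)/5125919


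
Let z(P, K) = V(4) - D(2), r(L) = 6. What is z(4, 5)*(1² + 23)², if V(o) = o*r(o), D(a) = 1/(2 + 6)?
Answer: 13752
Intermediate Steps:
D(a) = ⅛ (D(a) = 1/8 = ⅛)
V(o) = 6*o (V(o) = o*6 = 6*o)
z(P, K) = 191/8 (z(P, K) = 6*4 - 1*⅛ = 24 - ⅛ = 191/8)
z(4, 5)*(1² + 23)² = 191*(1² + 23)²/8 = 191*(1 + 23)²/8 = (191/8)*24² = (191/8)*576 = 13752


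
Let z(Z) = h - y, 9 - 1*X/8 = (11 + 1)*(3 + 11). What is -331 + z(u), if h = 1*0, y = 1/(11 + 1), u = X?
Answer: -3973/12 ≈ -331.08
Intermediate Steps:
X = -1272 (X = 72 - 8*(11 + 1)*(3 + 11) = 72 - 96*14 = 72 - 8*168 = 72 - 1344 = -1272)
u = -1272
y = 1/12 ≈ 0.083333
h = 0
z(Z) = -1/12 (z(Z) = 0 - 1*1/12 = 0 - 1/12 = -1/12)
-331 + z(u) = -331 - 1/12 = -3973/12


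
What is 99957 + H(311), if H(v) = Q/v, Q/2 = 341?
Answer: 31087309/311 ≈ 99959.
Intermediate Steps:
Q = 682 (Q = 2*341 = 682)
H(v) = 682/v
99957 + H(311) = 99957 + 682/311 = 31087309/311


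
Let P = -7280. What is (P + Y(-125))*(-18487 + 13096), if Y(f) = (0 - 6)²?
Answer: 39052404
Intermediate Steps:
Y(f) = 36 (Y(f) = (-6)² = 36)
(P + Y(-125))*(-18487 + 13096) = (-7280 + 36)*(-18487 + 13096) = -7244*(-5391) = 39052404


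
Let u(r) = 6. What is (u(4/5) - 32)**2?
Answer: 676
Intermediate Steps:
(u(4/5) - 32)**2 = (6 - 32)**2 = (-26)**2 = 676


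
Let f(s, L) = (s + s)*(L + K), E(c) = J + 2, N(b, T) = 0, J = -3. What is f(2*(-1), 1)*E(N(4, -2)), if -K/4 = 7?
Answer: -108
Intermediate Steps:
K = -28 (K = -4*7 = -28)
E(c) = -1 (E(c) = -3 + 2 = -1)
f(s, L) = 2*s*(-28 + L) (f(s, L) = (s + s)*(L - 28) = (2*s)*(-28 + L) = 2*s*(-28 + L))
f(2*(-1), 1)*E(N(4, -2)) = (2*(2*(-1))*(-28 + 1))*(-1) = (2*(-2)*(-27))*(-1) = 108*(-1) = -108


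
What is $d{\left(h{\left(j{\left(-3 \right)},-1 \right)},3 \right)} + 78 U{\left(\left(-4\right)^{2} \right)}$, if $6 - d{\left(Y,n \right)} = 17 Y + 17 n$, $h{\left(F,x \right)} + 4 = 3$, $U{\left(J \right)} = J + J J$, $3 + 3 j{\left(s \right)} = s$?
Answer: $21188$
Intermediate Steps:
$j{\left(s \right)} = -1 + \frac{s}{3}$
$U{\left(J \right)} = J + J^{2}$
$h{\left(F,x \right)} = -1$ ($h{\left(F,x \right)} = -4 + 3 = -1$)
$d{\left(Y,n \right)} = 6 - 17 Y - 17 n$ ($d{\left(Y,n \right)} = 6 - \left(17 Y + 17 n\right) = 6 - 17 Y - 17 n$)
$d{\left(h{\left(j{\left(-3 \right)},-1 \right)},3 \right)} + 78 U{\left(\left(-4\right)^{2} \right)} = \left(6 - -17 - 51\right) + 78 \left(-4\right)^{2} \left(1 + \left(-4\right)^{2}\right) = \left(6 + 17 - 51\right) + 78 \cdot 16 \left(1 + 16\right) = -28 + 78 \cdot 16 \cdot 17 = -28 + 78 \cdot 272 = -28 + 21216 = 21188$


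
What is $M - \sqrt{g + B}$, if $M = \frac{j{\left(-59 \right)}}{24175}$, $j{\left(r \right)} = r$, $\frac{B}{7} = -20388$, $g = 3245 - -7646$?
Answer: $- \frac{59}{24175} - 5 i \sqrt{5273} \approx -0.0024405 - 363.08 i$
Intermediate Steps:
$g = 10891$ ($g = 3245 + 7646 = 10891$)
$B = -142716$ ($B = 7 \left(-20388\right) = -142716$)
$M = - \frac{59}{24175} \approx -0.0024405$
$M - \sqrt{g + B} = - \frac{59}{24175} - \sqrt{10891 - 142716} = - \frac{59}{24175} - \sqrt{-131825} = - \frac{59}{24175} - 5 i \sqrt{5273}$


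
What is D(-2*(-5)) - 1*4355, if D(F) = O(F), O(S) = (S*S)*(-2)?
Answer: -4555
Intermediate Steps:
O(S) = -2*S² (O(S) = S²*(-2) = -2*S²)
D(F) = -2*F²
D(-2*(-5)) - 1*4355 = -2*(-2*(-5))² - 1*4355 = -2*10² - 4355 = -2*100 - 4355 = -200 - 4355 = -4555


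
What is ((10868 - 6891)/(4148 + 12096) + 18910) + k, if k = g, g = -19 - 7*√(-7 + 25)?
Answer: 306869381/16244 - 21*√2 ≈ 18862.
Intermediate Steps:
g = -19 - 21*√2 ≈ -48.698
k = -19 - 21*√2 ≈ -48.698
((10868 - 6891)/(4148 + 12096) + 18910) + k = ((10868 - 6891)/(4148 + 12096) + 18910) + (-19 - 21*√2) = (3977/16244 + 18910) + (-19 - 21*√2) = 307178017/16244 + (-19 - 21*√2) = 306869381/16244 - 21*√2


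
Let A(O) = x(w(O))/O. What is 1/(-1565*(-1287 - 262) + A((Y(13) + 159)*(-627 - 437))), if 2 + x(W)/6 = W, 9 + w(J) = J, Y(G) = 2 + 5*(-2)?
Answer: 80332/194740111445 ≈ 4.1251e-7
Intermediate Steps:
Y(G) = -8 (Y(G) = 2 - 10 = -8)
w(J) = -9 + J
x(W) = -12 + 6*W
A(O) = (-66 + 6*O)/O (A(O) = (-12 + 6*(-9 + O))/O = (-12 + (-54 + 6*O))/O = (-66 + 6*O)/O)
1/(-1565*(-1287 - 262) + A((Y(13) + 159)*(-627 - 437))) = 1/(-1565*(-1287 - 262) + (6 - 66*1/((-627 - 437)*(-8 + 159)))) = 1/(-1565*(-1549) + (6 - 66/(151*(-1064)))) = 1/(2424185 + (6 - 66/(-160664))) = 1/(2424185 + (6 - 66*(-1/160664))) = 1/(2424185 + (6 + 33/80332)) = 1/(2424185 + 482025/80332) = 1/(194740111445/80332) = 80332/194740111445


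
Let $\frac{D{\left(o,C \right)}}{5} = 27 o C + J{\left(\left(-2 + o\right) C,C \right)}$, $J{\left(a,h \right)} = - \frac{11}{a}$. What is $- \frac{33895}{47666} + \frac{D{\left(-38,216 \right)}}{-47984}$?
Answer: $\frac{44229303328237}{1976145417216} \approx 22.382$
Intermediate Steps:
$D{\left(o,C \right)} = - \frac{55}{C \left(-2 + o\right)} + 135 C o$ ($D{\left(o,C \right)} = 5 \left(27 o C - \frac{11}{\left(-2 + o\right) C}\right) = 5 \left(27 C o - \frac{11}{C \left(-2 + o\right)}\right) = 5 \left(- \frac{11}{C \left(-2 + o\right)} + 27 C o\right) = - \frac{55}{C \left(-2 + o\right)} + 135 C o$)
$- \frac{33895}{47666} + \frac{D{\left(-38,216 \right)}}{-47984} = - \frac{33895}{47666} + \frac{5 \cdot \frac{1}{216} \frac{1}{-2 - 38} \left(-11 + 27 \left(-38\right) 216^{2} \left(-2 - 38\right)\right)}{-47984} = \left(-33895\right) \frac{1}{47666} + 5 \cdot \frac{1}{216} \frac{1}{-40} \left(-11 + 27 \left(-38\right) 46656 \left(-40\right)\right) \left(- \frac{1}{47984}\right) = - \frac{33895}{47666} + 5 \cdot \frac{1}{216} \left(- \frac{1}{40}\right) \left(-11 + 1914762240\right) \left(- \frac{1}{47984}\right) = - \frac{33895}{47666} + 5 \cdot \frac{1}{216} \left(- \frac{1}{40}\right) 1914762229 \left(- \frac{1}{47984}\right) = - \frac{33895}{47666} - - \frac{1914762229}{82916352} = - \frac{33895}{47666} + \frac{1914762229}{82916352} = \frac{44229303328237}{1976145417216}$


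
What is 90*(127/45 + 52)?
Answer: 4934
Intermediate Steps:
90*(127/45 + 52) = 90*(2467/45) = 4934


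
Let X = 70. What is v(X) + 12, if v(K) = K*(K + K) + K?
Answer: 9882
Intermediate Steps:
v(K) = K + 2*K² (v(K) = K*(2*K) + K = 2*K² + K = K + 2*K²)
v(X) + 12 = 70*(1 + 2*70) + 12 = 70*(1 + 140) + 12 = 70*141 + 12 = 9870 + 12 = 9882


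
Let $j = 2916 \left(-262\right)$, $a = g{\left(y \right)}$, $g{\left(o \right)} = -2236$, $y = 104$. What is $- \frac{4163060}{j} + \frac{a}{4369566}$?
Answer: $\frac{757877381077}{139096394478} \approx 5.4486$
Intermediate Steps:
$a = -2236$
$j = -763992$
$- \frac{4163060}{j} + \frac{a}{4369566} = - \frac{4163060}{-763992} - \frac{2236}{4369566} = \left(-4163060\right) \left(- \frac{1}{763992}\right) - \frac{1118}{2184783} = \frac{1040765}{190998} - \frac{1118}{2184783} = \frac{757877381077}{139096394478}$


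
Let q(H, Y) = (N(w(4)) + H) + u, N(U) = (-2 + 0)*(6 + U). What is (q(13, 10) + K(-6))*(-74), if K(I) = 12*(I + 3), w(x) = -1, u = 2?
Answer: 2294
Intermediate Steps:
N(U) = -12 - 2*U (N(U) = -2*(6 + U) = -12 - 2*U)
K(I) = 36 + 12*I (K(I) = 12*(3 + I) = 36 + 12*I)
q(H, Y) = -8 + H (q(H, Y) = ((-12 - 2*(-1)) + H) + 2 = ((-12 + 2) + H) + 2 = (-10 + H) + 2 = -8 + H)
(q(13, 10) + K(-6))*(-74) = ((-8 + 13) + (36 + 12*(-6)))*(-74) = (5 + (36 - 72))*(-74) = (5 - 36)*(-74) = -31*(-74) = 2294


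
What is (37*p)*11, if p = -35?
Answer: -14245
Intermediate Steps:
(37*p)*11 = (37*(-35))*11 = -1295*11 = -14245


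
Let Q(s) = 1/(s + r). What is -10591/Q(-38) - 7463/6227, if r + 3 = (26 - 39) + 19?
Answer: 2308248032/6227 ≈ 3.7068e+5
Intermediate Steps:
r = 3 (r = -3 + ((26 - 39) + 19) = -3 + (-13 + 19) = -3 + 6 = 3)
Q(s) = 1/(3 + s) (Q(s) = 1/(s + 3) = 1/(3 + s))
-10591/Q(-38) - 7463/6227 = -10591/(1/(3 - 38)) - 7463/6227 = -10591/(1/(-35)) - 7463*1/6227 = -10591/(-1/35) - 7463/6227 = -10591*(-35) - 7463/6227 = 370685 - 7463/6227 = 2308248032/6227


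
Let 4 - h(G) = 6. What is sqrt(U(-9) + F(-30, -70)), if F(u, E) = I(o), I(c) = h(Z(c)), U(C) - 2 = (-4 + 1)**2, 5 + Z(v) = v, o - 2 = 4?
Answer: 3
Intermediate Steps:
o = 6 (o = 2 + 4 = 6)
Z(v) = -5 + v
U(C) = 11 (U(C) = 2 + (-4 + 1)**2 = 2 + (-3)**2 = 2 + 9 = 11)
h(G) = -2 (h(G) = 4 - 1*6 = 4 - 6 = -2)
I(c) = -2
F(u, E) = -2
sqrt(U(-9) + F(-30, -70)) = sqrt(11 - 2) = sqrt(9) = 3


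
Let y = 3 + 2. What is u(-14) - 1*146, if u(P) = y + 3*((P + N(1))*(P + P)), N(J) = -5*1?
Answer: 1455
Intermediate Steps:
N(J) = -5
y = 5
u(P) = 5 + 6*P*(-5 + P) (u(P) = 5 + 3*((P - 5)*(P + P)) = 5 + 3*((-5 + P)*(2*P)) = 5 + 3*(2*P*(-5 + P)) = 5 + 6*P*(-5 + P))
u(-14) - 1*146 = (5 - 30*(-14) + 6*(-14)²) - 1*146 = (5 + 420 + 6*196) - 146 = (5 + 420 + 1176) - 146 = 1601 - 146 = 1455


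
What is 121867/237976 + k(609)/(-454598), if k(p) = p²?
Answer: -16430141195/54091706824 ≈ -0.30375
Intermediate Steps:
121867/237976 + k(609)/(-454598) = 121867/237976 + 609²/(-454598) = 121867*(1/237976) + 370881*(-1/454598) = 121867/237976 - 370881/454598 = -16430141195/54091706824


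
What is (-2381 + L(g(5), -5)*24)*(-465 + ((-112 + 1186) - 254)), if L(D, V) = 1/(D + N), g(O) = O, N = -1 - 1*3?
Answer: -836735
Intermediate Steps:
N = -4 (N = -1 - 3 = -4)
L(D, V) = 1/(-4 + D) (L(D, V) = 1/(D - 4) = 1/(-4 + D))
(-2381 + L(g(5), -5)*24)*(-465 + ((-112 + 1186) - 254)) = (-2381 + 24/(-4 + 5))*(-465 + ((-112 + 1186) - 254)) = (-2381 + 24/1)*(-465 + (1074 - 254)) = (-2381 + 1*24)*(-465 + 820) = (-2381 + 24)*355 = -2357*355 = -836735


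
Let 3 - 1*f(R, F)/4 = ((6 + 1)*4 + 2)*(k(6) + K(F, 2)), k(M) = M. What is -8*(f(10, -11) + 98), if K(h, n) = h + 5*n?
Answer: 3920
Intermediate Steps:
f(R, F) = -1908 - 120*F (f(R, F) = 12 - 4*((6 + 1)*4 + 2)*(6 + (F + 5*2)) = 12 - 4*(7*4 + 2)*(6 + (F + 10)) = 12 - 4*(28 + 2)*(6 + (10 + F)) = 12 - 120*(16 + F) = 12 - 4*(480 + 30*F) = 12 + (-1920 - 120*F) = -1908 - 120*F)
-8*(f(10, -11) + 98) = -8*((-1908 - 120*(-11)) + 98) = -8*((-1908 + 1320) + 98) = -8*(-588 + 98) = -8*(-490) = 3920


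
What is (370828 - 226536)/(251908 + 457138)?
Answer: 72146/354523 ≈ 0.20350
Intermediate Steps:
(370828 - 226536)/(251908 + 457138) = 144292/709046 = 144292*(1/709046) = 72146/354523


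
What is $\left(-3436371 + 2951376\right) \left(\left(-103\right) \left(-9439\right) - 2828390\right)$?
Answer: $900234624135$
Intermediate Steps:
$\left(-3436371 + 2951376\right) \left(\left(-103\right) \left(-9439\right) - 2828390\right) = - 484995 \left(972217 - 2828390\right) = \left(-484995\right) \left(-1856173\right) = 900234624135$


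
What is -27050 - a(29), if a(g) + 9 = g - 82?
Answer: -26988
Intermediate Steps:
a(g) = -91 + g (a(g) = -9 + (g - 82) = -9 + (-82 + g) = -91 + g)
-27050 - a(29) = -27050 - (-91 + 29) = -27050 - 1*(-62) = -27050 + 62 = -26988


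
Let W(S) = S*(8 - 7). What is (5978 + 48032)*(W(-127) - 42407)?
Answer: -2297261340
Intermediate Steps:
W(S) = S (W(S) = S*1 = S)
(5978 + 48032)*(W(-127) - 42407) = (5978 + 48032)*(-127 - 42407) = 54010*(-42534) = -2297261340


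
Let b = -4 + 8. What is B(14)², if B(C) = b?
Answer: 16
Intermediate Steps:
b = 4
B(C) = 4
B(14)² = 4² = 16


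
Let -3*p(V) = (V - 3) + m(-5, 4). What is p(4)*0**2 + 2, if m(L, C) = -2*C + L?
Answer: 2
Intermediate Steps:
m(L, C) = L - 2*C
p(V) = 16/3 - V/3 (p(V) = -((V - 3) + (-5 - 2*4))/3 = -((-3 + V) + (-5 - 8))/3 = -((-3 + V) - 13)/3 = -(-16 + V)/3 = 16/3 - V/3)
p(4)*0**2 + 2 = (16/3 - 1/3*4)*0**2 + 2 = (16/3 - 4/3)*0 + 2 = 4*0 + 2 = 0 + 2 = 2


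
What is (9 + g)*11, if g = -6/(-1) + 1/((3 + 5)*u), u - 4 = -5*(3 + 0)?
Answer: 1319/8 ≈ 164.88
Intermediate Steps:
u = -11 (u = 4 - 5*(3 + 0) = 4 - 5*3 = 4 - 15 = -11)
g = 527/88 (g = -6/(-1) + 1/((3 + 5)*(-11)) = -6*(-1) - 1/11/8 = 6 + (1/8)*(-1/11) = 6 - 1/88 = 527/88 ≈ 5.9886)
(9 + g)*11 = (9 + 527/88)*11 = (1319/88)*11 = 1319/8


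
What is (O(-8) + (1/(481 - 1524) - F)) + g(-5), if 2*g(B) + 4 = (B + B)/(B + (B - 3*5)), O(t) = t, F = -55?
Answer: 235713/5215 ≈ 45.199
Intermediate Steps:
g(B) = -2 + B/(-15 + 2*B) (g(B) = -2 + ((B + B)/(B + (B - 3*5)))/2 = -2 + ((2*B)/(B + (B - 15)))/2 = -2 + ((2*B)/(B + (-15 + B)))/2 = -2 + ((2*B)/(-15 + 2*B))/2 = -2 + (2*B/(-15 + 2*B))/2 = -2 + B/(-15 + 2*B))
(O(-8) + (1/(481 - 1524) - F)) + g(-5) = (-8 + (1/(481 - 1524) - 1*(-55))) + 3*(10 - 1*(-5))/(-15 + 2*(-5)) = (-8 + (1/(-1043) + 55)) + 3*(10 + 5)/(-15 - 10) = (-8 + (-1/1043 + 55)) + 3*15/(-25) = (-8 + 57364/1043) + 3*(-1/25)*15 = 49020/1043 - 9/5 = 235713/5215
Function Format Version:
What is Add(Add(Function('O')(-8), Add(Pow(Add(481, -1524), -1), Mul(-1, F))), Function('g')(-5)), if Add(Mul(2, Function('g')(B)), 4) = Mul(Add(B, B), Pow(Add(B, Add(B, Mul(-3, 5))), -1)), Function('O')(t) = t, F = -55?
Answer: Rational(235713, 5215) ≈ 45.199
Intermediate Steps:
Function('g')(B) = Add(-2, Mul(B, Pow(Add(-15, Mul(2, B)), -1))) (Function('g')(B) = Add(-2, Mul(Rational(1, 2), Mul(Add(B, B), Pow(Add(B, Add(B, Mul(-3, 5))), -1)))) = Add(-2, Mul(Rational(1, 2), Mul(Mul(2, B), Pow(Add(B, Add(B, -15)), -1)))) = Add(-2, Mul(Rational(1, 2), Mul(Mul(2, B), Pow(Add(B, Add(-15, B)), -1)))) = Add(-2, Mul(Rational(1, 2), Mul(Mul(2, B), Pow(Add(-15, Mul(2, B)), -1)))) = Add(-2, Mul(Rational(1, 2), Mul(2, B, Pow(Add(-15, Mul(2, B)), -1)))) = Add(-2, Mul(B, Pow(Add(-15, Mul(2, B)), -1))))
Add(Add(Function('O')(-8), Add(Pow(Add(481, -1524), -1), Mul(-1, F))), Function('g')(-5)) = Add(Add(-8, Add(Pow(Add(481, -1524), -1), Mul(-1, -55))), Mul(3, Pow(Add(-15, Mul(2, -5)), -1), Add(10, Mul(-1, -5)))) = Add(Add(-8, Add(Pow(-1043, -1), 55)), Mul(3, Pow(Add(-15, -10), -1), Add(10, 5))) = Add(Add(-8, Add(Rational(-1, 1043), 55)), Mul(3, Pow(-25, -1), 15)) = Add(Add(-8, Rational(57364, 1043)), Mul(3, Rational(-1, 25), 15)) = Add(Rational(49020, 1043), Rational(-9, 5)) = Rational(235713, 5215)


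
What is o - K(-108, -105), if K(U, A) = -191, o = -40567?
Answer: -40376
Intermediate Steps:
o - K(-108, -105) = -40567 - 1*(-191) = -40567 + 191 = -40376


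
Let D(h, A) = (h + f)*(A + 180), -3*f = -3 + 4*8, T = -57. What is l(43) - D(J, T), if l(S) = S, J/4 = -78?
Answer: 39608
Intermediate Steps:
J = -312 (J = 4*(-78) = -312)
f = -29/3 (f = -(-3 + 4*8)/3 = -(-3 + 32)/3 = -⅓*29 = -29/3 ≈ -9.6667)
D(h, A) = (180 + A)*(-29/3 + h) (D(h, A) = (h - 29/3)*(A + 180) = (-29/3 + h)*(180 + A) = (180 + A)*(-29/3 + h))
l(43) - D(J, T) = 43 - (-1740 + 180*(-312) - 29/3*(-57) - 57*(-312)) = 43 - (-1740 - 56160 + 551 + 17784) = 43 - 1*(-39565) = 43 + 39565 = 39608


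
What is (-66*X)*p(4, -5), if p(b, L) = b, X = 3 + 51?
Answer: -14256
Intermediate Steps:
X = 54
(-66*X)*p(4, -5) = -66*54*4 = -3564*4 = -14256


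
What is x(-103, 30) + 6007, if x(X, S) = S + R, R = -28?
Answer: 6009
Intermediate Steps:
x(X, S) = -28 + S (x(X, S) = S - 28 = -28 + S)
x(-103, 30) + 6007 = (-28 + 30) + 6007 = 2 + 6007 = 6009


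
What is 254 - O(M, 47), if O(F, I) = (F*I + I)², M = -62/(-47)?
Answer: -11627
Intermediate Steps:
M = 62/47 (M = -62*(-1/47) = 62/47 ≈ 1.3191)
O(F, I) = (I + F*I)²
254 - O(M, 47) = 254 - 47²*(1 + 62/47)² = 254 - 2209*(109/47)² = 254 - 2209*11881/2209 = 254 - 1*11881 = 254 - 11881 = -11627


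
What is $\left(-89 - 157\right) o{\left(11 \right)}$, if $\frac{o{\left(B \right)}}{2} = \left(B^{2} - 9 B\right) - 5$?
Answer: $-8364$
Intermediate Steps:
$o{\left(B \right)} = -10 - 18 B + 2 B^{2}$ ($o{\left(B \right)} = 2 \left(\left(B^{2} - 9 B\right) - 5\right) = 2 \left(-5 + B^{2} - 9 B\right) = -10 - 18 B + 2 B^{2}$)
$\left(-89 - 157\right) o{\left(11 \right)} = \left(-89 - 157\right) \left(-10 - 198 + 2 \cdot 11^{2}\right) = - 246 \left(-10 - 198 + 2 \cdot 121\right) = - 246 \left(-10 - 198 + 242\right) = \left(-246\right) 34 = -8364$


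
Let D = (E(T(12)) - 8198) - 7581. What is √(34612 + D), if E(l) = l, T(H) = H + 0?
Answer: √18845 ≈ 137.28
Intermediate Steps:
T(H) = H
D = -15767 (D = (12 - 8198) - 7581 = -8186 - 7581 = -15767)
√(34612 + D) = √(34612 - 15767) = √18845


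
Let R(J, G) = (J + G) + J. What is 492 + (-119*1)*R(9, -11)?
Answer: -341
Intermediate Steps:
R(J, G) = G + 2*J (R(J, G) = (G + J) + J = G + 2*J)
492 + (-119*1)*R(9, -11) = 492 + (-119*1)*(-11 + 2*9) = 492 - 119*(-11 + 18) = 492 - 119*7 = 492 - 833 = -341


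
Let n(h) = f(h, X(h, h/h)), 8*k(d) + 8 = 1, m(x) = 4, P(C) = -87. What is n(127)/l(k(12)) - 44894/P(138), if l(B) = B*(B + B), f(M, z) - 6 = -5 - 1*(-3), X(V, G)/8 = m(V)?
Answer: 2210942/4263 ≈ 518.63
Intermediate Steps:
k(d) = -7/8 (k(d) = -1 + (⅛)*1 = -1 + ⅛ = -7/8)
X(V, G) = 32 (X(V, G) = 8*4 = 32)
f(M, z) = 4 (f(M, z) = 6 + (-5 - 1*(-3)) = 6 + (-5 + 3) = 6 - 2 = 4)
n(h) = 4
l(B) = 2*B² (l(B) = B*(2*B) = 2*B²)
n(127)/l(k(12)) - 44894/P(138) = 4/((2*(-7/8)²)) - 44894/(-87) = 4/((2*(49/64))) - 44894*(-1/87) = 4/(49/32) + 44894/87 = 4*(32/49) + 44894/87 = 128/49 + 44894/87 = 2210942/4263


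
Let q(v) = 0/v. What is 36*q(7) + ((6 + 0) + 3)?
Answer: 9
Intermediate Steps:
q(v) = 0
36*q(7) + ((6 + 0) + 3) = 36*0 + ((6 + 0) + 3) = 0 + (6 + 3) = 0 + 9 = 9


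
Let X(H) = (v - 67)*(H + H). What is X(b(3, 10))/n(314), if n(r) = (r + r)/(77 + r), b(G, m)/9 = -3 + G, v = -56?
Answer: 0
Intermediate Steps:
b(G, m) = -27 + 9*G (b(G, m) = 9*(-3 + G) = -27 + 9*G)
X(H) = -246*H (X(H) = (-56 - 67)*(H + H) = -246*H)
n(r) = 2*r/(77 + r) (n(r) = (2*r)/(77 + r) = 2*r/(77 + r))
X(b(3, 10))/n(314) = (-246*(-27 + 9*3))/((2*314/(77 + 314))) = (-246*(-27 + 27))/((2*314/391)) = (-246*0)/((2*314*(1/391))) = 0/(628/391) = 0*(391/628) = 0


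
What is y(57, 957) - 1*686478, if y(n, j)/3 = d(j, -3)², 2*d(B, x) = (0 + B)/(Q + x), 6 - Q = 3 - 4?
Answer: -41187045/64 ≈ -6.4355e+5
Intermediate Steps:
Q = 7 (Q = 6 - (3 - 4) = 6 - 1*(-1) = 6 + 1 = 7)
d(B, x) = B/(2*(7 + x)) (d(B, x) = ((0 + B)/(7 + x))/2 = (B/(7 + x))/2 = B/(2*(7 + x)))
y(n, j) = 3*j²/64 (y(n, j) = 3*(j/(2*(7 - 3)))² = 3*((½)*j/4)² = 3*((½)*j*(¼))² = 3*(j/8)² = 3*(j²/64) = 3*j²/64)
y(57, 957) - 1*686478 = (3/64)*957² - 1*686478 = (3/64)*915849 - 686478 = 2747547/64 - 686478 = -41187045/64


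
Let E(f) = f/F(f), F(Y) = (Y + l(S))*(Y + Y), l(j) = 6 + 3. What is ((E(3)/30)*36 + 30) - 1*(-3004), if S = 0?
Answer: 60681/20 ≈ 3034.1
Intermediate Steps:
l(j) = 9
F(Y) = 2*Y*(9 + Y) (F(Y) = (Y + 9)*(Y + Y) = (9 + Y)*(2*Y) = 2*Y*(9 + Y))
E(f) = 1/(2*(9 + f)) (E(f) = f/((2*f*(9 + f))) = f*(1/(2*f*(9 + f))) = 1/(2*(9 + f)))
((E(3)/30)*36 + 30) - 1*(-3004) = (((1/(2*(9 + 3)))/30)*36 + 30) - 1*(-3004) = ((((1/2)/12)*(1/30))*36 + 30) + 3004 = ((((1/2)*(1/12))*(1/30))*36 + 30) + 3004 = (((1/24)*(1/30))*36 + 30) + 3004 = ((1/720)*36 + 30) + 3004 = (1/20 + 30) + 3004 = 601/20 + 3004 = 60681/20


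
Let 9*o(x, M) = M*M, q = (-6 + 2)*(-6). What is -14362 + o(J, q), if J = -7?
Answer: -14298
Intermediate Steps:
q = 24 (q = -4*(-6) = 24)
o(x, M) = M²/9 (o(x, M) = (M*M)/9 = M²/9)
-14362 + o(J, q) = -14362 + (⅑)*24² = -14362 + (⅑)*576 = -14362 + 64 = -14298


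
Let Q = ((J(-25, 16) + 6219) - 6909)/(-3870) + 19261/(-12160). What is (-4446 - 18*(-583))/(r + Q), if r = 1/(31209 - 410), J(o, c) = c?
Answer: -6590848020480/1536307429 ≈ -4290.1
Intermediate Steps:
r = 1/30799 ≈ 3.2469e-5
Q = -6634423/4705920 (Q = ((16 + 6219) - 6909)/(-3870) + 19261/(-12160) = (6235 - 6909)*(-1/3870) + 19261*(-1/12160) = -674*(-1/3870) - 19261/12160 = 337/1935 - 19261/12160 = -6634423/4705920 ≈ -1.4098)
(-4446 - 18*(-583))/(r + Q) = (-4446 - 18*(-583))/(1/30799 - 6634423/4705920) = (-4446 + 10494)/(-10754152003/7628296320) = 6048*(-7628296320/10754152003) = -6590848020480/1536307429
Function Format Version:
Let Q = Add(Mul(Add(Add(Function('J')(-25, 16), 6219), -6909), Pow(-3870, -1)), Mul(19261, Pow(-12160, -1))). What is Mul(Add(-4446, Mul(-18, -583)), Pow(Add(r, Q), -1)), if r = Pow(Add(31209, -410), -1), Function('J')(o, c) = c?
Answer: Rational(-6590848020480, 1536307429) ≈ -4290.1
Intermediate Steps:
r = Rational(1, 30799) (r = Pow(30799, -1) = Rational(1, 30799) ≈ 3.2469e-5)
Q = Rational(-6634423, 4705920) (Q = Add(Mul(Add(Add(16, 6219), -6909), Pow(-3870, -1)), Mul(19261, Pow(-12160, -1))) = Add(Mul(Add(6235, -6909), Rational(-1, 3870)), Mul(19261, Rational(-1, 12160))) = Add(Mul(-674, Rational(-1, 3870)), Rational(-19261, 12160)) = Add(Rational(337, 1935), Rational(-19261, 12160)) = Rational(-6634423, 4705920) ≈ -1.4098)
Mul(Add(-4446, Mul(-18, -583)), Pow(Add(r, Q), -1)) = Mul(Add(-4446, Mul(-18, -583)), Pow(Add(Rational(1, 30799), Rational(-6634423, 4705920)), -1)) = Mul(Add(-4446, 10494), Pow(Rational(-10754152003, 7628296320), -1)) = Mul(6048, Rational(-7628296320, 10754152003)) = Rational(-6590848020480, 1536307429)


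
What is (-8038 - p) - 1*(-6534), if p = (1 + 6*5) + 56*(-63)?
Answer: 1993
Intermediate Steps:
p = -3497 (p = (1 + 30) - 3528 = 31 - 3528 = -3497)
(-8038 - p) - 1*(-6534) = (-8038 - 1*(-3497)) - 1*(-6534) = (-8038 + 3497) + 6534 = -4541 + 6534 = 1993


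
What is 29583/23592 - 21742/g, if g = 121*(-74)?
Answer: 129637241/35207128 ≈ 3.6821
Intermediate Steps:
g = -8954
29583/23592 - 21742/g = 29583/23592 - 21742/(-8954) = 29583*(1/23592) - 21742*(-1/8954) = 9861/7864 + 10871/4477 = 129637241/35207128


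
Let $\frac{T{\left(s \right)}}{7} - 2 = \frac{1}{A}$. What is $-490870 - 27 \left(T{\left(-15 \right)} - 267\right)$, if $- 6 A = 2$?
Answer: $-483472$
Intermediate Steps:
$A = - \frac{1}{3}$ ($A = \left(- \frac{1}{6}\right) 2 = - \frac{1}{3} \approx -0.33333$)
$T{\left(s \right)} = -7$ ($T{\left(s \right)} = 14 + \frac{7}{- \frac{1}{3}} = 14 + 7 \left(-3\right) = 14 - 21 = -7$)
$-490870 - 27 \left(T{\left(-15 \right)} - 267\right) = -490870 - 27 \left(-7 - 267\right) = -490870 - -7398 = -490870 + 7398 = -483472$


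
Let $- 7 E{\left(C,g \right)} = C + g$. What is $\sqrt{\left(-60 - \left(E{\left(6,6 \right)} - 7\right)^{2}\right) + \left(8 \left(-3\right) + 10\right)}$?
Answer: $\frac{i \sqrt{7347}}{7} \approx 12.245 i$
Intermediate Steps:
$E{\left(C,g \right)} = - \frac{C}{7} - \frac{g}{7}$ ($E{\left(C,g \right)} = - \frac{C + g}{7} = - \frac{C}{7} - \frac{g}{7}$)
$\sqrt{\left(-60 - \left(E{\left(6,6 \right)} - 7\right)^{2}\right) + \left(8 \left(-3\right) + 10\right)} = \sqrt{\left(-60 - \left(\left(\left(- \frac{1}{7}\right) 6 - \frac{6}{7}\right) - 7\right)^{2}\right) + \left(8 \left(-3\right) + 10\right)} = \sqrt{\left(-60 - \left(\left(- \frac{6}{7} - \frac{6}{7}\right) - 7\right)^{2}\right) + \left(-24 + 10\right)} = \sqrt{\left(-60 - \left(- \frac{12}{7} - 7\right)^{2}\right) - 14} = \sqrt{\left(-60 - \left(- \frac{61}{7}\right)^{2}\right) - 14} = \sqrt{\left(-60 - \frac{3721}{49}\right) - 14} = \sqrt{- \frac{6661}{49} - 14} = \sqrt{- \frac{7347}{49}} = \frac{i \sqrt{7347}}{7}$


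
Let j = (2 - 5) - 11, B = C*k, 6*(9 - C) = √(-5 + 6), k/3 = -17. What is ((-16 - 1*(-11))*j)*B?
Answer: -31535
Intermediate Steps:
k = -51 (k = 3*(-17) = -51)
C = 53/6 (C = 9 - √(-5 + 6)/6 = 9 - √1/6 = 9 - ⅙*1 = 9 - ⅙ = 53/6 ≈ 8.8333)
B = -901/2 (B = (53/6)*(-51) = -901/2 ≈ -450.50)
j = -14 (j = -3 - 11 = -14)
((-16 - 1*(-11))*j)*B = ((-16 - 1*(-11))*(-14))*(-901/2) = ((-16 + 11)*(-14))*(-901/2) = -5*(-14)*(-901/2) = 70*(-901/2) = -31535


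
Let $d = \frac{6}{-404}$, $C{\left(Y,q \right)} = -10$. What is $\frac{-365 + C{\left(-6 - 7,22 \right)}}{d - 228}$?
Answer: $\frac{25250}{15353} \approx 1.6446$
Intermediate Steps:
$d = - \frac{3}{202}$ ($d = 6 \left(- \frac{1}{404}\right) = - \frac{3}{202} \approx -0.014851$)
$\frac{-365 + C{\left(-6 - 7,22 \right)}}{d - 228} = \frac{-365 - 10}{- \frac{3}{202} - 228} = - \frac{375}{- \frac{46059}{202}} = \left(-375\right) \left(- \frac{202}{46059}\right) = \frac{25250}{15353}$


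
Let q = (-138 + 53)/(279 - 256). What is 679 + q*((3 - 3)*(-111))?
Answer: 679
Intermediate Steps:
q = -85/23 ≈ -3.6957
679 + q*((3 - 3)*(-111)) = 679 - 85*(3 - 3)*(-111)/23 = 679 - 0*(-111) = 679 - 85/23*0 = 679 + 0 = 679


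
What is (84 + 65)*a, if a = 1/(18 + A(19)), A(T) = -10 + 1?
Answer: 149/9 ≈ 16.556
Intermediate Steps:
A(T) = -9
a = 1/9 (a = 1/(18 - 9) = 1/9 ≈ 0.11111)
(84 + 65)*a = (84 + 65)*(1/9) = 149*(1/9) = 149/9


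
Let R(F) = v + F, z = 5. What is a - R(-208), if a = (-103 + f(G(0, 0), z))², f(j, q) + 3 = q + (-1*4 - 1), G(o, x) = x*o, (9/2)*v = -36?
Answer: 11452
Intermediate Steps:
v = -8 (v = (2/9)*(-36) = -8)
R(F) = -8 + F
G(o, x) = o*x
f(j, q) = -8 + q (f(j, q) = -3 + (q + (-1*4 - 1)) = -3 + (q + (-4 - 1)) = -3 + (q - 5) = -3 + (-5 + q) = -8 + q)
a = 11236 (a = (-103 + (-8 + 5))² = (-103 - 3)² = (-106)² = 11236)
a - R(-208) = 11236 - (-8 - 208) = 11236 - 1*(-216) = 11236 + 216 = 11452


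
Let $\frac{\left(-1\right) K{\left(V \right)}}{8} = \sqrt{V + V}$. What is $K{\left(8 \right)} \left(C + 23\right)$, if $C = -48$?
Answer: $800$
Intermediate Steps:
$K{\left(V \right)} = - 8 \sqrt{2} \sqrt{V}$ ($K{\left(V \right)} = - 8 \sqrt{V + V} = - 8 \sqrt{2 V} = - 8 \sqrt{2} \sqrt{V}$)
$K{\left(8 \right)} \left(C + 23\right) = - 8 \sqrt{2} \sqrt{8} \left(-48 + 23\right) = - 8 \sqrt{2} \cdot 2 \sqrt{2} \left(-25\right) = \left(-32\right) \left(-25\right) = 800$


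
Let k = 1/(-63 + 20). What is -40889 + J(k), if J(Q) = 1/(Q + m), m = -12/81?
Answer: -8138072/199 ≈ -40895.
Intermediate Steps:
k = -1/43 (k = 1/(-43) = -1/43 ≈ -0.023256)
m = -4/27 (m = -12*1/81 = -4/27 ≈ -0.14815)
J(Q) = 1/(-4/27 + Q) (J(Q) = 1/(Q - 4/27) = 1/(-4/27 + Q))
-40889 + J(k) = -40889 + 27/(-4 + 27*(-1/43)) = -40889 + 27/(-4 - 27/43) = -40889 + 27/(-199/43) = -40889 + 27*(-43/199) = -40889 - 1161/199 = -8138072/199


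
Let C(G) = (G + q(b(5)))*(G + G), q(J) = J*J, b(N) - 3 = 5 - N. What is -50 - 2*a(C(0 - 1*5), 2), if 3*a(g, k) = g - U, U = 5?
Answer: -20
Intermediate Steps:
b(N) = 8 - N (b(N) = 3 + (5 - N) = 8 - N)
q(J) = J**2
C(G) = 2*G*(9 + G) (C(G) = (G + (8 - 1*5)**2)*(G + G) = (G + (8 - 5)**2)*(2*G) = (G + 3**2)*(2*G) = (G + 9)*(2*G) = (9 + G)*(2*G) = 2*G*(9 + G))
a(g, k) = -5/3 + g/3 (a(g, k) = (g - 1*5)/3 = (g - 5)/3 = (-5 + g)/3 = -5/3 + g/3)
-50 - 2*a(C(0 - 1*5), 2) = -50 - 2*(-5/3 + (2*(0 - 1*5)*(9 + (0 - 1*5)))/3) = -50 - 2*(-5/3 + (2*(0 - 5)*(9 + (0 - 5)))/3) = -50 - 2*(-5/3 + (2*(-5)*(9 - 5))/3) = -50 - 2*(-5/3 + (2*(-5)*4)/3) = -50 - 2*(-5/3 + (1/3)*(-40)) = -50 - 2*(-5/3 - 40/3) = -50 - 2*(-15) = -50 + 30 = -20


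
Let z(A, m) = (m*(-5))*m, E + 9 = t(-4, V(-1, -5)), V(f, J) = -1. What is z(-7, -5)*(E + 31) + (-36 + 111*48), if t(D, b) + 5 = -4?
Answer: 3667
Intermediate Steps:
t(D, b) = -9 (t(D, b) = -5 - 4 = -9)
E = -18 (E = -9 - 9 = -18)
z(A, m) = -5*m**2 (z(A, m) = (-5*m)*m = -5*m**2)
z(-7, -5)*(E + 31) + (-36 + 111*48) = (-5*(-5)**2)*(-18 + 31) + (-36 + 111*48) = -5*25*13 + (-36 + 5328) = -125*13 + 5292 = -1625 + 5292 = 3667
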